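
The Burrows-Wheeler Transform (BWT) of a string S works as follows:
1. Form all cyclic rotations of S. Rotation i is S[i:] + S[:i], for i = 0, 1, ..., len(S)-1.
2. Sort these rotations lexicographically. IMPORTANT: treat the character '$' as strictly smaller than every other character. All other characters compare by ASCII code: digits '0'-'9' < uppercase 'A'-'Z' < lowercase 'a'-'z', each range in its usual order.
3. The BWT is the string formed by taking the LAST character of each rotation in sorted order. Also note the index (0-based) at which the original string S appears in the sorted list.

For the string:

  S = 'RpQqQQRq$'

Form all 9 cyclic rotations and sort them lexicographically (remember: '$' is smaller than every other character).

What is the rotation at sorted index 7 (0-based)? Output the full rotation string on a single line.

Answer: q$RpQqQQR

Derivation:
All 9 rotations (rotation i = S[i:]+S[:i]):
  rot[0] = RpQqQQRq$
  rot[1] = pQqQQRq$R
  rot[2] = QqQQRq$Rp
  rot[3] = qQQRq$RpQ
  rot[4] = QQRq$RpQq
  rot[5] = QRq$RpQqQ
  rot[6] = Rq$RpQqQQ
  rot[7] = q$RpQqQQR
  rot[8] = $RpQqQQRq
Sorted (with $ < everything):
  sorted[0] = $RpQqQQRq
  sorted[1] = QQRq$RpQq
  sorted[2] = QRq$RpQqQ
  sorted[3] = QqQQRq$Rp
  sorted[4] = RpQqQQRq$
  sorted[5] = Rq$RpQqQQ
  sorted[6] = pQqQQRq$R
  sorted[7] = q$RpQqQQR
  sorted[8] = qQQRq$RpQ
sorted[7] = q$RpQqQQR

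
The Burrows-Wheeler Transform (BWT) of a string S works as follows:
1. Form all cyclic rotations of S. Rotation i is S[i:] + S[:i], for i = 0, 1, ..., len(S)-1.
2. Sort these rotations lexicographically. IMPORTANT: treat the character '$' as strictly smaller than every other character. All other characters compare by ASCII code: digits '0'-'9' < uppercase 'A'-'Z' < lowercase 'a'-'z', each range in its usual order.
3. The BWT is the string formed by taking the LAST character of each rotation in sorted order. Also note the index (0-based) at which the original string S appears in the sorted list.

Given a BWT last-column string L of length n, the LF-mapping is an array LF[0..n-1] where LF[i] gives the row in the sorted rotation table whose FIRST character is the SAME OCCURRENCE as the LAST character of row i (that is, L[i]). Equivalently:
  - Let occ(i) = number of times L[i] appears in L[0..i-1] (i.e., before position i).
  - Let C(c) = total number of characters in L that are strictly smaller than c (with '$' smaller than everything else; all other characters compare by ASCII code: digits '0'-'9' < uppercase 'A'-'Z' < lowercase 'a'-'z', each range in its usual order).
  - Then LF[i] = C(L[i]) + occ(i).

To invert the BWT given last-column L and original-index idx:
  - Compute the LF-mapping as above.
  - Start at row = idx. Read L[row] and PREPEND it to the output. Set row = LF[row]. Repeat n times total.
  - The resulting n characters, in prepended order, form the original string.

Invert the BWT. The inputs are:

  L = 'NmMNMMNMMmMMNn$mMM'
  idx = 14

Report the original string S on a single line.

Answer: mMMMMNMMMmmMnNNMN$

Derivation:
LF mapping: 10 14 1 11 2 3 12 4 5 15 6 7 13 17 0 16 8 9
Walk LF starting at row 14, prepending L[row]:
  step 1: row=14, L[14]='$', prepend. Next row=LF[14]=0
  step 2: row=0, L[0]='N', prepend. Next row=LF[0]=10
  step 3: row=10, L[10]='M', prepend. Next row=LF[10]=6
  step 4: row=6, L[6]='N', prepend. Next row=LF[6]=12
  step 5: row=12, L[12]='N', prepend. Next row=LF[12]=13
  step 6: row=13, L[13]='n', prepend. Next row=LF[13]=17
  step 7: row=17, L[17]='M', prepend. Next row=LF[17]=9
  step 8: row=9, L[9]='m', prepend. Next row=LF[9]=15
  step 9: row=15, L[15]='m', prepend. Next row=LF[15]=16
  step 10: row=16, L[16]='M', prepend. Next row=LF[16]=8
  step 11: row=8, L[8]='M', prepend. Next row=LF[8]=5
  step 12: row=5, L[5]='M', prepend. Next row=LF[5]=3
  step 13: row=3, L[3]='N', prepend. Next row=LF[3]=11
  step 14: row=11, L[11]='M', prepend. Next row=LF[11]=7
  step 15: row=7, L[7]='M', prepend. Next row=LF[7]=4
  step 16: row=4, L[4]='M', prepend. Next row=LF[4]=2
  step 17: row=2, L[2]='M', prepend. Next row=LF[2]=1
  step 18: row=1, L[1]='m', prepend. Next row=LF[1]=14
Reversed output: mMMMMNMMMmmMnNNMN$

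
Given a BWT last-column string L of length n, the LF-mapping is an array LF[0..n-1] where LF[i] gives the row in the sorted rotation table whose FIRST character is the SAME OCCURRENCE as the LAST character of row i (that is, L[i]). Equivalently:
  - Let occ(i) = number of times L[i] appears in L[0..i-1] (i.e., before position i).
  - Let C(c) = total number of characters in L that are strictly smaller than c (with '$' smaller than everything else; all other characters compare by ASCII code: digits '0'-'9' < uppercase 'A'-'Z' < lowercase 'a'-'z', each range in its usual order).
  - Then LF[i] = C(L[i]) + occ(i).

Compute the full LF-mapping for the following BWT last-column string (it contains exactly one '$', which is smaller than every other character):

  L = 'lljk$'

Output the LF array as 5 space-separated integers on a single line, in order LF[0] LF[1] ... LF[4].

Char counts: '$':1, 'j':1, 'k':1, 'l':2
C (first-col start): C('$')=0, C('j')=1, C('k')=2, C('l')=3
L[0]='l': occ=0, LF[0]=C('l')+0=3+0=3
L[1]='l': occ=1, LF[1]=C('l')+1=3+1=4
L[2]='j': occ=0, LF[2]=C('j')+0=1+0=1
L[3]='k': occ=0, LF[3]=C('k')+0=2+0=2
L[4]='$': occ=0, LF[4]=C('$')+0=0+0=0

Answer: 3 4 1 2 0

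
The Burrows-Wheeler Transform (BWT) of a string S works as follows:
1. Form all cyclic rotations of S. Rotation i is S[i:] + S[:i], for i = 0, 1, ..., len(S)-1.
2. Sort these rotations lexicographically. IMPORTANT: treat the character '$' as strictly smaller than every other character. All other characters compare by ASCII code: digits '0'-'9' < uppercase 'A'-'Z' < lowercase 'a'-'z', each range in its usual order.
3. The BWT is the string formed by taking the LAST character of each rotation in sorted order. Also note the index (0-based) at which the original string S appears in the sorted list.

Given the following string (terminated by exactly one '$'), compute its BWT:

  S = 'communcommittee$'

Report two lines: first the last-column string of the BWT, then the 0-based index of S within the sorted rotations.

All 16 rotations (rotation i = S[i:]+S[:i]):
  rot[0] = communcommittee$
  rot[1] = ommuncommittee$c
  rot[2] = mmuncommittee$co
  rot[3] = muncommittee$com
  rot[4] = uncommittee$comm
  rot[5] = ncommittee$commu
  rot[6] = committee$commun
  rot[7] = ommittee$communc
  rot[8] = mmittee$communco
  rot[9] = mittee$communcom
  rot[10] = ittee$communcomm
  rot[11] = ttee$communcommi
  rot[12] = tee$communcommit
  rot[13] = ee$communcommitt
  rot[14] = e$communcommitte
  rot[15] = $communcommittee
Sorted (with $ < everything):
  sorted[0] = $communcommittee  (last char: 'e')
  sorted[1] = committee$commun  (last char: 'n')
  sorted[2] = communcommittee$  (last char: '$')
  sorted[3] = e$communcommitte  (last char: 'e')
  sorted[4] = ee$communcommitt  (last char: 't')
  sorted[5] = ittee$communcomm  (last char: 'm')
  sorted[6] = mittee$communcom  (last char: 'm')
  sorted[7] = mmittee$communco  (last char: 'o')
  sorted[8] = mmuncommittee$co  (last char: 'o')
  sorted[9] = muncommittee$com  (last char: 'm')
  sorted[10] = ncommittee$commu  (last char: 'u')
  sorted[11] = ommittee$communc  (last char: 'c')
  sorted[12] = ommuncommittee$c  (last char: 'c')
  sorted[13] = tee$communcommit  (last char: 't')
  sorted[14] = ttee$communcommi  (last char: 'i')
  sorted[15] = uncommittee$comm  (last char: 'm')
Last column: en$etmmoomucctim
Original string S is at sorted index 2

Answer: en$etmmoomucctim
2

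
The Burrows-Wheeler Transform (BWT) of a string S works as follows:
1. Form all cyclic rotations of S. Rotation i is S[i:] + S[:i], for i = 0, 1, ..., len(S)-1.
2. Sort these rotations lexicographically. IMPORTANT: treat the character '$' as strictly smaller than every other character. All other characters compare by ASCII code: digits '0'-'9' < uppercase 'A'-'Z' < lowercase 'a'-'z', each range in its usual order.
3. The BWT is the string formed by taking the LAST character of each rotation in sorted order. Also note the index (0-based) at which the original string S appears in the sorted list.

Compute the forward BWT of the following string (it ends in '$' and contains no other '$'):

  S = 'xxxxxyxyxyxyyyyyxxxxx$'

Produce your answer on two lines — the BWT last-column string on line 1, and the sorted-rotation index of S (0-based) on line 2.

Answer: xxxxxy$xxxxyyyyxxxyyyx
6

Derivation:
All 22 rotations (rotation i = S[i:]+S[:i]):
  rot[0] = xxxxxyxyxyxyyyyyxxxxx$
  rot[1] = xxxxyxyxyxyyyyyxxxxx$x
  rot[2] = xxxyxyxyxyyyyyxxxxx$xx
  rot[3] = xxyxyxyxyyyyyxxxxx$xxx
  rot[4] = xyxyxyxyyyyyxxxxx$xxxx
  rot[5] = yxyxyxyyyyyxxxxx$xxxxx
  rot[6] = xyxyxyyyyyxxxxx$xxxxxy
  rot[7] = yxyxyyyyyxxxxx$xxxxxyx
  rot[8] = xyxyyyyyxxxxx$xxxxxyxy
  rot[9] = yxyyyyyxxxxx$xxxxxyxyx
  rot[10] = xyyyyyxxxxx$xxxxxyxyxy
  rot[11] = yyyyyxxxxx$xxxxxyxyxyx
  rot[12] = yyyyxxxxx$xxxxxyxyxyxy
  rot[13] = yyyxxxxx$xxxxxyxyxyxyy
  rot[14] = yyxxxxx$xxxxxyxyxyxyyy
  rot[15] = yxxxxx$xxxxxyxyxyxyyyy
  rot[16] = xxxxx$xxxxxyxyxyxyyyyy
  rot[17] = xxxx$xxxxxyxyxyxyyyyyx
  rot[18] = xxx$xxxxxyxyxyxyyyyyxx
  rot[19] = xx$xxxxxyxyxyxyyyyyxxx
  rot[20] = x$xxxxxyxyxyxyyyyyxxxx
  rot[21] = $xxxxxyxyxyxyyyyyxxxxx
Sorted (with $ < everything):
  sorted[0] = $xxxxxyxyxyxyyyyyxxxxx  (last char: 'x')
  sorted[1] = x$xxxxxyxyxyxyyyyyxxxx  (last char: 'x')
  sorted[2] = xx$xxxxxyxyxyxyyyyyxxx  (last char: 'x')
  sorted[3] = xxx$xxxxxyxyxyxyyyyyxx  (last char: 'x')
  sorted[4] = xxxx$xxxxxyxyxyxyyyyyx  (last char: 'x')
  sorted[5] = xxxxx$xxxxxyxyxyxyyyyy  (last char: 'y')
  sorted[6] = xxxxxyxyxyxyyyyyxxxxx$  (last char: '$')
  sorted[7] = xxxxyxyxyxyyyyyxxxxx$x  (last char: 'x')
  sorted[8] = xxxyxyxyxyyyyyxxxxx$xx  (last char: 'x')
  sorted[9] = xxyxyxyxyyyyyxxxxx$xxx  (last char: 'x')
  sorted[10] = xyxyxyxyyyyyxxxxx$xxxx  (last char: 'x')
  sorted[11] = xyxyxyyyyyxxxxx$xxxxxy  (last char: 'y')
  sorted[12] = xyxyyyyyxxxxx$xxxxxyxy  (last char: 'y')
  sorted[13] = xyyyyyxxxxx$xxxxxyxyxy  (last char: 'y')
  sorted[14] = yxxxxx$xxxxxyxyxyxyyyy  (last char: 'y')
  sorted[15] = yxyxyxyyyyyxxxxx$xxxxx  (last char: 'x')
  sorted[16] = yxyxyyyyyxxxxx$xxxxxyx  (last char: 'x')
  sorted[17] = yxyyyyyxxxxx$xxxxxyxyx  (last char: 'x')
  sorted[18] = yyxxxxx$xxxxxyxyxyxyyy  (last char: 'y')
  sorted[19] = yyyxxxxx$xxxxxyxyxyxyy  (last char: 'y')
  sorted[20] = yyyyxxxxx$xxxxxyxyxyxy  (last char: 'y')
  sorted[21] = yyyyyxxxxx$xxxxxyxyxyx  (last char: 'x')
Last column: xxxxxy$xxxxyyyyxxxyyyx
Original string S is at sorted index 6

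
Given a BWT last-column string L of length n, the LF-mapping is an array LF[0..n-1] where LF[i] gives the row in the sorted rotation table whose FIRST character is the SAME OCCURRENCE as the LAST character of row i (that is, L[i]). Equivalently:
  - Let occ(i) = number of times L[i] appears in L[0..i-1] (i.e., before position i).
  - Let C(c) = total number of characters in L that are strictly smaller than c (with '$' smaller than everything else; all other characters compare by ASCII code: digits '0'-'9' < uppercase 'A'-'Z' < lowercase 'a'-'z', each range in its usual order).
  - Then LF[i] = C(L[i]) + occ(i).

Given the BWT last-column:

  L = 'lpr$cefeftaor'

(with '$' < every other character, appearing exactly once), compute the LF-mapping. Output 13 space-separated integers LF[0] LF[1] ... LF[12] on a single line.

Char counts: '$':1, 'a':1, 'c':1, 'e':2, 'f':2, 'l':1, 'o':1, 'p':1, 'r':2, 't':1
C (first-col start): C('$')=0, C('a')=1, C('c')=2, C('e')=3, C('f')=5, C('l')=7, C('o')=8, C('p')=9, C('r')=10, C('t')=12
L[0]='l': occ=0, LF[0]=C('l')+0=7+0=7
L[1]='p': occ=0, LF[1]=C('p')+0=9+0=9
L[2]='r': occ=0, LF[2]=C('r')+0=10+0=10
L[3]='$': occ=0, LF[3]=C('$')+0=0+0=0
L[4]='c': occ=0, LF[4]=C('c')+0=2+0=2
L[5]='e': occ=0, LF[5]=C('e')+0=3+0=3
L[6]='f': occ=0, LF[6]=C('f')+0=5+0=5
L[7]='e': occ=1, LF[7]=C('e')+1=3+1=4
L[8]='f': occ=1, LF[8]=C('f')+1=5+1=6
L[9]='t': occ=0, LF[9]=C('t')+0=12+0=12
L[10]='a': occ=0, LF[10]=C('a')+0=1+0=1
L[11]='o': occ=0, LF[11]=C('o')+0=8+0=8
L[12]='r': occ=1, LF[12]=C('r')+1=10+1=11

Answer: 7 9 10 0 2 3 5 4 6 12 1 8 11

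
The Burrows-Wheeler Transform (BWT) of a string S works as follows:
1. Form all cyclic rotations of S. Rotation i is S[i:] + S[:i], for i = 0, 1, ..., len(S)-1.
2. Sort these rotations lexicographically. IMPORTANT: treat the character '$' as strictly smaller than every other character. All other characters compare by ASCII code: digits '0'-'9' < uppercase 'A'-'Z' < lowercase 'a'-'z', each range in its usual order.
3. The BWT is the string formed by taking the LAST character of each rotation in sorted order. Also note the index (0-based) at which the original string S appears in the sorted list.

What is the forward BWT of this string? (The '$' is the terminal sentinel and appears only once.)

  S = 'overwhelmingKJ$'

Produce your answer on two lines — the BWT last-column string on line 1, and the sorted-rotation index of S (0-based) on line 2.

Answer: JKghvnwmeli$eor
11

Derivation:
All 15 rotations (rotation i = S[i:]+S[:i]):
  rot[0] = overwhelmingKJ$
  rot[1] = verwhelmingKJ$o
  rot[2] = erwhelmingKJ$ov
  rot[3] = rwhelmingKJ$ove
  rot[4] = whelmingKJ$over
  rot[5] = helmingKJ$overw
  rot[6] = elmingKJ$overwh
  rot[7] = lmingKJ$overwhe
  rot[8] = mingKJ$overwhel
  rot[9] = ingKJ$overwhelm
  rot[10] = ngKJ$overwhelmi
  rot[11] = gKJ$overwhelmin
  rot[12] = KJ$overwhelming
  rot[13] = J$overwhelmingK
  rot[14] = $overwhelmingKJ
Sorted (with $ < everything):
  sorted[0] = $overwhelmingKJ  (last char: 'J')
  sorted[1] = J$overwhelmingK  (last char: 'K')
  sorted[2] = KJ$overwhelming  (last char: 'g')
  sorted[3] = elmingKJ$overwh  (last char: 'h')
  sorted[4] = erwhelmingKJ$ov  (last char: 'v')
  sorted[5] = gKJ$overwhelmin  (last char: 'n')
  sorted[6] = helmingKJ$overw  (last char: 'w')
  sorted[7] = ingKJ$overwhelm  (last char: 'm')
  sorted[8] = lmingKJ$overwhe  (last char: 'e')
  sorted[9] = mingKJ$overwhel  (last char: 'l')
  sorted[10] = ngKJ$overwhelmi  (last char: 'i')
  sorted[11] = overwhelmingKJ$  (last char: '$')
  sorted[12] = rwhelmingKJ$ove  (last char: 'e')
  sorted[13] = verwhelmingKJ$o  (last char: 'o')
  sorted[14] = whelmingKJ$over  (last char: 'r')
Last column: JKghvnwmeli$eor
Original string S is at sorted index 11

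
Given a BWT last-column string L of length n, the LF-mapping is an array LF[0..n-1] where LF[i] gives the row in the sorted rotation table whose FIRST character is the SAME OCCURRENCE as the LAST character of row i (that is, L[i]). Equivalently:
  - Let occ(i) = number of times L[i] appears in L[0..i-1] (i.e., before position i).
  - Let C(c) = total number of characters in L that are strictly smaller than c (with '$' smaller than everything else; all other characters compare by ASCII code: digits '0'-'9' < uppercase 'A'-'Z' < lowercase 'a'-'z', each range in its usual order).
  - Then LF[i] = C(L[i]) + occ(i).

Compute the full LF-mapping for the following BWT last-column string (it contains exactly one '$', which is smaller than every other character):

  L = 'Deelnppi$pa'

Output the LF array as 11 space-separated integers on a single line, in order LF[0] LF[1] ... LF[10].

Char counts: '$':1, 'D':1, 'a':1, 'e':2, 'i':1, 'l':1, 'n':1, 'p':3
C (first-col start): C('$')=0, C('D')=1, C('a')=2, C('e')=3, C('i')=5, C('l')=6, C('n')=7, C('p')=8
L[0]='D': occ=0, LF[0]=C('D')+0=1+0=1
L[1]='e': occ=0, LF[1]=C('e')+0=3+0=3
L[2]='e': occ=1, LF[2]=C('e')+1=3+1=4
L[3]='l': occ=0, LF[3]=C('l')+0=6+0=6
L[4]='n': occ=0, LF[4]=C('n')+0=7+0=7
L[5]='p': occ=0, LF[5]=C('p')+0=8+0=8
L[6]='p': occ=1, LF[6]=C('p')+1=8+1=9
L[7]='i': occ=0, LF[7]=C('i')+0=5+0=5
L[8]='$': occ=0, LF[8]=C('$')+0=0+0=0
L[9]='p': occ=2, LF[9]=C('p')+2=8+2=10
L[10]='a': occ=0, LF[10]=C('a')+0=2+0=2

Answer: 1 3 4 6 7 8 9 5 0 10 2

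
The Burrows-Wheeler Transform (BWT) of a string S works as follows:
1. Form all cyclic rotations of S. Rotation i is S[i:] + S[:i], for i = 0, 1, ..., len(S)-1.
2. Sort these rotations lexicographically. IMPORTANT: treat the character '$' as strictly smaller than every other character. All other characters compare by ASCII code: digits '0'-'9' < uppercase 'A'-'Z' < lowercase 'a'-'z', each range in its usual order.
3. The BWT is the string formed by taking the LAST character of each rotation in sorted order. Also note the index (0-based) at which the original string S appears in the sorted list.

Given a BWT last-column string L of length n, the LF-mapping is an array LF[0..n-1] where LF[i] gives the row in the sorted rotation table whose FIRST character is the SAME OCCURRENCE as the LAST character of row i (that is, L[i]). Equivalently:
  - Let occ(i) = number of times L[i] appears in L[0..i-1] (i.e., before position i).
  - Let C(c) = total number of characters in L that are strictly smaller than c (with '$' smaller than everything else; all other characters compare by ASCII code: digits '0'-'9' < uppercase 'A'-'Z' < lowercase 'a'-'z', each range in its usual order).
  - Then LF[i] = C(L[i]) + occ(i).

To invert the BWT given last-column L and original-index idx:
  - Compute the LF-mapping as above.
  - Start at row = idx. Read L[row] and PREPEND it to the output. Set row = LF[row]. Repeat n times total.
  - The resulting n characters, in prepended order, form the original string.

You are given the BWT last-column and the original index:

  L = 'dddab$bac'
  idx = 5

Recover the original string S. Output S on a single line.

Answer: cdadabbd$

Derivation:
LF mapping: 6 7 8 1 3 0 4 2 5
Walk LF starting at row 5, prepending L[row]:
  step 1: row=5, L[5]='$', prepend. Next row=LF[5]=0
  step 2: row=0, L[0]='d', prepend. Next row=LF[0]=6
  step 3: row=6, L[6]='b', prepend. Next row=LF[6]=4
  step 4: row=4, L[4]='b', prepend. Next row=LF[4]=3
  step 5: row=3, L[3]='a', prepend. Next row=LF[3]=1
  step 6: row=1, L[1]='d', prepend. Next row=LF[1]=7
  step 7: row=7, L[7]='a', prepend. Next row=LF[7]=2
  step 8: row=2, L[2]='d', prepend. Next row=LF[2]=8
  step 9: row=8, L[8]='c', prepend. Next row=LF[8]=5
Reversed output: cdadabbd$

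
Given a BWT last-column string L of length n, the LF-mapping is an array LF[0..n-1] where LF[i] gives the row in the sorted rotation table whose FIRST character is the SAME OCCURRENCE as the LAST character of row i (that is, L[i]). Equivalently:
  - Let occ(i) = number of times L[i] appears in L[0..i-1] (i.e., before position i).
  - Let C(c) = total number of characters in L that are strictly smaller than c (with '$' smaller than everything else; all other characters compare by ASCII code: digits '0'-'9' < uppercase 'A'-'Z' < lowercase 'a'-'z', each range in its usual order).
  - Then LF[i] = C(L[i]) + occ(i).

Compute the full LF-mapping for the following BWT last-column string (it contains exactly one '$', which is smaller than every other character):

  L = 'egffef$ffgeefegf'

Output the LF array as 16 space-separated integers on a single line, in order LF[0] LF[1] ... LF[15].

Answer: 1 13 6 7 2 8 0 9 10 14 3 4 11 5 15 12

Derivation:
Char counts: '$':1, 'e':5, 'f':7, 'g':3
C (first-col start): C('$')=0, C('e')=1, C('f')=6, C('g')=13
L[0]='e': occ=0, LF[0]=C('e')+0=1+0=1
L[1]='g': occ=0, LF[1]=C('g')+0=13+0=13
L[2]='f': occ=0, LF[2]=C('f')+0=6+0=6
L[3]='f': occ=1, LF[3]=C('f')+1=6+1=7
L[4]='e': occ=1, LF[4]=C('e')+1=1+1=2
L[5]='f': occ=2, LF[5]=C('f')+2=6+2=8
L[6]='$': occ=0, LF[6]=C('$')+0=0+0=0
L[7]='f': occ=3, LF[7]=C('f')+3=6+3=9
L[8]='f': occ=4, LF[8]=C('f')+4=6+4=10
L[9]='g': occ=1, LF[9]=C('g')+1=13+1=14
L[10]='e': occ=2, LF[10]=C('e')+2=1+2=3
L[11]='e': occ=3, LF[11]=C('e')+3=1+3=4
L[12]='f': occ=5, LF[12]=C('f')+5=6+5=11
L[13]='e': occ=4, LF[13]=C('e')+4=1+4=5
L[14]='g': occ=2, LF[14]=C('g')+2=13+2=15
L[15]='f': occ=6, LF[15]=C('f')+6=6+6=12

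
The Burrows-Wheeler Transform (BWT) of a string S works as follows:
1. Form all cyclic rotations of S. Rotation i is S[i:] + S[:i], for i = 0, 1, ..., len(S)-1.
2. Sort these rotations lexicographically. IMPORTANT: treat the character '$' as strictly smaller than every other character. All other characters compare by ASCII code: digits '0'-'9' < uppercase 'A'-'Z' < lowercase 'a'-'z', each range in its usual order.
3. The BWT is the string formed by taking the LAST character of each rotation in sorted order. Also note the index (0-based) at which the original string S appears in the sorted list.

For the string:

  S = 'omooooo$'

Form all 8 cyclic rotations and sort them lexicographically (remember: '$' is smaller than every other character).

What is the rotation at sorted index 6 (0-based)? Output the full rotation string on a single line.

All 8 rotations (rotation i = S[i:]+S[:i]):
  rot[0] = omooooo$
  rot[1] = mooooo$o
  rot[2] = ooooo$om
  rot[3] = oooo$omo
  rot[4] = ooo$omoo
  rot[5] = oo$omooo
  rot[6] = o$omoooo
  rot[7] = $omooooo
Sorted (with $ < everything):
  sorted[0] = $omooooo
  sorted[1] = mooooo$o
  sorted[2] = o$omoooo
  sorted[3] = omooooo$
  sorted[4] = oo$omooo
  sorted[5] = ooo$omoo
  sorted[6] = oooo$omo
  sorted[7] = ooooo$om
sorted[6] = oooo$omo

Answer: oooo$omo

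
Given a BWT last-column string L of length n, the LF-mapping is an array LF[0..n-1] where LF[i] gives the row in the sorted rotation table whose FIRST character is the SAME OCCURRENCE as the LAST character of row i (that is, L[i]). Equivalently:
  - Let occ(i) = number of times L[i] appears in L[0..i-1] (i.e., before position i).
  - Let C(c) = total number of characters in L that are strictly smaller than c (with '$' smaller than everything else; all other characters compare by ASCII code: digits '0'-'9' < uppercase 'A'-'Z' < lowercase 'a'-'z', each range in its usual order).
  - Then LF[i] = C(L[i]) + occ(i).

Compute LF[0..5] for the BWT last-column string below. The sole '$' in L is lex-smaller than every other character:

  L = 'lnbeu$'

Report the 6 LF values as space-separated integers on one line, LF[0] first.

Char counts: '$':1, 'b':1, 'e':1, 'l':1, 'n':1, 'u':1
C (first-col start): C('$')=0, C('b')=1, C('e')=2, C('l')=3, C('n')=4, C('u')=5
L[0]='l': occ=0, LF[0]=C('l')+0=3+0=3
L[1]='n': occ=0, LF[1]=C('n')+0=4+0=4
L[2]='b': occ=0, LF[2]=C('b')+0=1+0=1
L[3]='e': occ=0, LF[3]=C('e')+0=2+0=2
L[4]='u': occ=0, LF[4]=C('u')+0=5+0=5
L[5]='$': occ=0, LF[5]=C('$')+0=0+0=0

Answer: 3 4 1 2 5 0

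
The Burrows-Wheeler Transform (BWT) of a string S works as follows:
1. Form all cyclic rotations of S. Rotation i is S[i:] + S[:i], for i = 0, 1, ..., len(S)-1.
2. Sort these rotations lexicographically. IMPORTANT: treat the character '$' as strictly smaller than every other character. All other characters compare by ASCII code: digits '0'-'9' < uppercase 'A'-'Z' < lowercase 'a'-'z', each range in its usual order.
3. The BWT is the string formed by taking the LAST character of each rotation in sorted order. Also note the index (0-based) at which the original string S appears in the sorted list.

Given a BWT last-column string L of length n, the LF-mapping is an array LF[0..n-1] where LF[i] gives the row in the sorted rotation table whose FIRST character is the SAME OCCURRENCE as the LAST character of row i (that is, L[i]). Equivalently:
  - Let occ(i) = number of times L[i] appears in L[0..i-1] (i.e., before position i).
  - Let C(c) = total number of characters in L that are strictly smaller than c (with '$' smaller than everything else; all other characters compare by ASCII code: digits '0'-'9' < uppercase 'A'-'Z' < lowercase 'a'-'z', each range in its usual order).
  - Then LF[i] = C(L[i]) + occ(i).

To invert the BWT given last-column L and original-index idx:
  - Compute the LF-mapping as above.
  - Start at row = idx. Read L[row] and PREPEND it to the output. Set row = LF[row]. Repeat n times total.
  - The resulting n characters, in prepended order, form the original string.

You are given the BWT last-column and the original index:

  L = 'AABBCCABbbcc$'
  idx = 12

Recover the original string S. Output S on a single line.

Answer: ccbbCBABCBAA$

Derivation:
LF mapping: 1 2 4 5 7 8 3 6 9 10 11 12 0
Walk LF starting at row 12, prepending L[row]:
  step 1: row=12, L[12]='$', prepend. Next row=LF[12]=0
  step 2: row=0, L[0]='A', prepend. Next row=LF[0]=1
  step 3: row=1, L[1]='A', prepend. Next row=LF[1]=2
  step 4: row=2, L[2]='B', prepend. Next row=LF[2]=4
  step 5: row=4, L[4]='C', prepend. Next row=LF[4]=7
  step 6: row=7, L[7]='B', prepend. Next row=LF[7]=6
  step 7: row=6, L[6]='A', prepend. Next row=LF[6]=3
  step 8: row=3, L[3]='B', prepend. Next row=LF[3]=5
  step 9: row=5, L[5]='C', prepend. Next row=LF[5]=8
  step 10: row=8, L[8]='b', prepend. Next row=LF[8]=9
  step 11: row=9, L[9]='b', prepend. Next row=LF[9]=10
  step 12: row=10, L[10]='c', prepend. Next row=LF[10]=11
  step 13: row=11, L[11]='c', prepend. Next row=LF[11]=12
Reversed output: ccbbCBABCBAA$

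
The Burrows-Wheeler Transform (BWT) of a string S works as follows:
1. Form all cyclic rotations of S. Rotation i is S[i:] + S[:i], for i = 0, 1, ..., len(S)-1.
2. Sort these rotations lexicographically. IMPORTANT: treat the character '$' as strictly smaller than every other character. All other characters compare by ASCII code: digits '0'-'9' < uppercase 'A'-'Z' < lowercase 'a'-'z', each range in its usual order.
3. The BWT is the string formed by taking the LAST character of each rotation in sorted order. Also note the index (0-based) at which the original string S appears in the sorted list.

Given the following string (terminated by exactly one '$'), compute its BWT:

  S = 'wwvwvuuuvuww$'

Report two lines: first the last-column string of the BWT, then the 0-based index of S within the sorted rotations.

Answer: wvuuvwuwwvwu$
12

Derivation:
All 13 rotations (rotation i = S[i:]+S[:i]):
  rot[0] = wwvwvuuuvuww$
  rot[1] = wvwvuuuvuww$w
  rot[2] = vwvuuuvuww$ww
  rot[3] = wvuuuvuww$wwv
  rot[4] = vuuuvuww$wwvw
  rot[5] = uuuvuww$wwvwv
  rot[6] = uuvuww$wwvwvu
  rot[7] = uvuww$wwvwvuu
  rot[8] = vuww$wwvwvuuu
  rot[9] = uww$wwvwvuuuv
  rot[10] = ww$wwvwvuuuvu
  rot[11] = w$wwvwvuuuvuw
  rot[12] = $wwvwvuuuvuww
Sorted (with $ < everything):
  sorted[0] = $wwvwvuuuvuww  (last char: 'w')
  sorted[1] = uuuvuww$wwvwv  (last char: 'v')
  sorted[2] = uuvuww$wwvwvu  (last char: 'u')
  sorted[3] = uvuww$wwvwvuu  (last char: 'u')
  sorted[4] = uww$wwvwvuuuv  (last char: 'v')
  sorted[5] = vuuuvuww$wwvw  (last char: 'w')
  sorted[6] = vuww$wwvwvuuu  (last char: 'u')
  sorted[7] = vwvuuuvuww$ww  (last char: 'w')
  sorted[8] = w$wwvwvuuuvuw  (last char: 'w')
  sorted[9] = wvuuuvuww$wwv  (last char: 'v')
  sorted[10] = wvwvuuuvuww$w  (last char: 'w')
  sorted[11] = ww$wwvwvuuuvu  (last char: 'u')
  sorted[12] = wwvwvuuuvuww$  (last char: '$')
Last column: wvuuvwuwwvwu$
Original string S is at sorted index 12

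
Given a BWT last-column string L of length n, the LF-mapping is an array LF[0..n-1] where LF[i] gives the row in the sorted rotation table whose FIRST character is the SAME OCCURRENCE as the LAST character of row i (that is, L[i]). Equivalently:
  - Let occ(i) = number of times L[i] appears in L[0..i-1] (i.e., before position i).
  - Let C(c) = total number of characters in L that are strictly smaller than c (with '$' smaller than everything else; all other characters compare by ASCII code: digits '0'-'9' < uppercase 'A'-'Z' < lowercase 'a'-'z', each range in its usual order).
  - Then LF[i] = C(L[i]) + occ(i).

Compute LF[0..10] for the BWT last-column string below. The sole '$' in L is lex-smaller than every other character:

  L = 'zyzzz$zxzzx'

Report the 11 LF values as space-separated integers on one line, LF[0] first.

Answer: 4 3 5 6 7 0 8 1 9 10 2

Derivation:
Char counts: '$':1, 'x':2, 'y':1, 'z':7
C (first-col start): C('$')=0, C('x')=1, C('y')=3, C('z')=4
L[0]='z': occ=0, LF[0]=C('z')+0=4+0=4
L[1]='y': occ=0, LF[1]=C('y')+0=3+0=3
L[2]='z': occ=1, LF[2]=C('z')+1=4+1=5
L[3]='z': occ=2, LF[3]=C('z')+2=4+2=6
L[4]='z': occ=3, LF[4]=C('z')+3=4+3=7
L[5]='$': occ=0, LF[5]=C('$')+0=0+0=0
L[6]='z': occ=4, LF[6]=C('z')+4=4+4=8
L[7]='x': occ=0, LF[7]=C('x')+0=1+0=1
L[8]='z': occ=5, LF[8]=C('z')+5=4+5=9
L[9]='z': occ=6, LF[9]=C('z')+6=4+6=10
L[10]='x': occ=1, LF[10]=C('x')+1=1+1=2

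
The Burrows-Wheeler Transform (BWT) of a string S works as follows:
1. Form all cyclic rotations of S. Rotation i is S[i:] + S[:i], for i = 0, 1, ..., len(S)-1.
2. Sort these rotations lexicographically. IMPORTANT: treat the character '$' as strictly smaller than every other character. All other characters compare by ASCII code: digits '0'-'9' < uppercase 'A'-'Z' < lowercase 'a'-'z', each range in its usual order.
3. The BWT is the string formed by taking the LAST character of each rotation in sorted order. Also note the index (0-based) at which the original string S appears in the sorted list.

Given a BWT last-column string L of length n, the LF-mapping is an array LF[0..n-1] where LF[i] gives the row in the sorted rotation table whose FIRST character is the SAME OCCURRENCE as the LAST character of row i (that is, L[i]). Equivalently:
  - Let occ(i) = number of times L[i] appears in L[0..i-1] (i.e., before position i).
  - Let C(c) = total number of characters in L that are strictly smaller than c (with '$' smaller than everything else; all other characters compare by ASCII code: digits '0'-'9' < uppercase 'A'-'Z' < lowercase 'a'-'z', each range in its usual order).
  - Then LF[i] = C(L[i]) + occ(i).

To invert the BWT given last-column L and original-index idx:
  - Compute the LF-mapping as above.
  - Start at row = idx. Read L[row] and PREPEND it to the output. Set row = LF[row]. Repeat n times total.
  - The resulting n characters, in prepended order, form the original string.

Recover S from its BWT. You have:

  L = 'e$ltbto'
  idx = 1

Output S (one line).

LF mapping: 2 0 3 5 1 6 4
Walk LF starting at row 1, prepending L[row]:
  step 1: row=1, L[1]='$', prepend. Next row=LF[1]=0
  step 2: row=0, L[0]='e', prepend. Next row=LF[0]=2
  step 3: row=2, L[2]='l', prepend. Next row=LF[2]=3
  step 4: row=3, L[3]='t', prepend. Next row=LF[3]=5
  step 5: row=5, L[5]='t', prepend. Next row=LF[5]=6
  step 6: row=6, L[6]='o', prepend. Next row=LF[6]=4
  step 7: row=4, L[4]='b', prepend. Next row=LF[4]=1
Reversed output: bottle$

Answer: bottle$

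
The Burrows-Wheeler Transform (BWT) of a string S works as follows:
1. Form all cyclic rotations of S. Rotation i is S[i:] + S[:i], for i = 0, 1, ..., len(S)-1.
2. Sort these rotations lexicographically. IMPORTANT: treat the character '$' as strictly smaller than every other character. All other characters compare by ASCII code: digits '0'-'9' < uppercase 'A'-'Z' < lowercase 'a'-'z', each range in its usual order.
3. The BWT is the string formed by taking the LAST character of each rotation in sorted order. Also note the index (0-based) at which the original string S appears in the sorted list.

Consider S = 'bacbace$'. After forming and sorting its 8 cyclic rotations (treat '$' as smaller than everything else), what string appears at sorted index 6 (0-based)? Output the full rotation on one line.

Answer: ce$bacba

Derivation:
All 8 rotations (rotation i = S[i:]+S[:i]):
  rot[0] = bacbace$
  rot[1] = acbace$b
  rot[2] = cbace$ba
  rot[3] = bace$bac
  rot[4] = ace$bacb
  rot[5] = ce$bacba
  rot[6] = e$bacbac
  rot[7] = $bacbace
Sorted (with $ < everything):
  sorted[0] = $bacbace
  sorted[1] = acbace$b
  sorted[2] = ace$bacb
  sorted[3] = bacbace$
  sorted[4] = bace$bac
  sorted[5] = cbace$ba
  sorted[6] = ce$bacba
  sorted[7] = e$bacbac
sorted[6] = ce$bacba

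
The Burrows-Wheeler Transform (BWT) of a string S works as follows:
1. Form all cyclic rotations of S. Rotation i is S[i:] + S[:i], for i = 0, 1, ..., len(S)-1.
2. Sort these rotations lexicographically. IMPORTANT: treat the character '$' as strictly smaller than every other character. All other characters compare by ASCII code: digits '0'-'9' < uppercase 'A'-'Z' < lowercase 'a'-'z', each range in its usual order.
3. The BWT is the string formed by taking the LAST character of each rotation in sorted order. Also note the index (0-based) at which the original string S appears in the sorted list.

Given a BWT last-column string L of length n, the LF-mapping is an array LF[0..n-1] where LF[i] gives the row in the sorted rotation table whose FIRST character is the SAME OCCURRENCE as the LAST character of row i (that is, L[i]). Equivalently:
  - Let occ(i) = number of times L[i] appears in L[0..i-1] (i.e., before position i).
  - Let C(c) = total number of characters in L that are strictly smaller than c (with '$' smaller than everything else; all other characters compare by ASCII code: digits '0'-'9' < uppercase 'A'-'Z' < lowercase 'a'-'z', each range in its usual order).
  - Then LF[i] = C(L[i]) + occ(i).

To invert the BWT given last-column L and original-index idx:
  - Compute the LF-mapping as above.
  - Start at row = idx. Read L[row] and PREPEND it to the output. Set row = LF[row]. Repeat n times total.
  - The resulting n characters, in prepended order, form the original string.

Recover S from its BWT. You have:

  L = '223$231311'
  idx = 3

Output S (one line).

LF mapping: 4 5 7 0 6 8 1 9 2 3
Walk LF starting at row 3, prepending L[row]:
  step 1: row=3, L[3]='$', prepend. Next row=LF[3]=0
  step 2: row=0, L[0]='2', prepend. Next row=LF[0]=4
  step 3: row=4, L[4]='2', prepend. Next row=LF[4]=6
  step 4: row=6, L[6]='1', prepend. Next row=LF[6]=1
  step 5: row=1, L[1]='2', prepend. Next row=LF[1]=5
  step 6: row=5, L[5]='3', prepend. Next row=LF[5]=8
  step 7: row=8, L[8]='1', prepend. Next row=LF[8]=2
  step 8: row=2, L[2]='3', prepend. Next row=LF[2]=7
  step 9: row=7, L[7]='3', prepend. Next row=LF[7]=9
  step 10: row=9, L[9]='1', prepend. Next row=LF[9]=3
Reversed output: 133132122$

Answer: 133132122$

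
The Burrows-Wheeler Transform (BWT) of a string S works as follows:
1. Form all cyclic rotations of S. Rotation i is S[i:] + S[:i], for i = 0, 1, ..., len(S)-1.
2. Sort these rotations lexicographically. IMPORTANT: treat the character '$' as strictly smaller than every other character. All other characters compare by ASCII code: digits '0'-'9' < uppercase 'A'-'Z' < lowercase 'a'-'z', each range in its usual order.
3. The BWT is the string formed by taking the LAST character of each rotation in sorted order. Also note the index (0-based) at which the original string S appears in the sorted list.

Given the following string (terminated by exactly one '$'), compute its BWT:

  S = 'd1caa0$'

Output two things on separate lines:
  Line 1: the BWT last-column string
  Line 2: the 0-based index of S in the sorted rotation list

Answer: 0adac1$
6

Derivation:
All 7 rotations (rotation i = S[i:]+S[:i]):
  rot[0] = d1caa0$
  rot[1] = 1caa0$d
  rot[2] = caa0$d1
  rot[3] = aa0$d1c
  rot[4] = a0$d1ca
  rot[5] = 0$d1caa
  rot[6] = $d1caa0
Sorted (with $ < everything):
  sorted[0] = $d1caa0  (last char: '0')
  sorted[1] = 0$d1caa  (last char: 'a')
  sorted[2] = 1caa0$d  (last char: 'd')
  sorted[3] = a0$d1ca  (last char: 'a')
  sorted[4] = aa0$d1c  (last char: 'c')
  sorted[5] = caa0$d1  (last char: '1')
  sorted[6] = d1caa0$  (last char: '$')
Last column: 0adac1$
Original string S is at sorted index 6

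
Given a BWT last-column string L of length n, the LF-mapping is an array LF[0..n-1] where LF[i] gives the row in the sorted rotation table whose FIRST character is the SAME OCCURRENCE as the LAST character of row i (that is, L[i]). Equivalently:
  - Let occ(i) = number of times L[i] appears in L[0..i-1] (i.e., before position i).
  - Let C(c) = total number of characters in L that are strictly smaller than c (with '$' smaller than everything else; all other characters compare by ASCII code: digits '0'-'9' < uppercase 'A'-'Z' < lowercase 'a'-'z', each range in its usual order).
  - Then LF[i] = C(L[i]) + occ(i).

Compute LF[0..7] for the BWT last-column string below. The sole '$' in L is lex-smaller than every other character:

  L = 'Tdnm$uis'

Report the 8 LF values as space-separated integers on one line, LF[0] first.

Char counts: '$':1, 'T':1, 'd':1, 'i':1, 'm':1, 'n':1, 's':1, 'u':1
C (first-col start): C('$')=0, C('T')=1, C('d')=2, C('i')=3, C('m')=4, C('n')=5, C('s')=6, C('u')=7
L[0]='T': occ=0, LF[0]=C('T')+0=1+0=1
L[1]='d': occ=0, LF[1]=C('d')+0=2+0=2
L[2]='n': occ=0, LF[2]=C('n')+0=5+0=5
L[3]='m': occ=0, LF[3]=C('m')+0=4+0=4
L[4]='$': occ=0, LF[4]=C('$')+0=0+0=0
L[5]='u': occ=0, LF[5]=C('u')+0=7+0=7
L[6]='i': occ=0, LF[6]=C('i')+0=3+0=3
L[7]='s': occ=0, LF[7]=C('s')+0=6+0=6

Answer: 1 2 5 4 0 7 3 6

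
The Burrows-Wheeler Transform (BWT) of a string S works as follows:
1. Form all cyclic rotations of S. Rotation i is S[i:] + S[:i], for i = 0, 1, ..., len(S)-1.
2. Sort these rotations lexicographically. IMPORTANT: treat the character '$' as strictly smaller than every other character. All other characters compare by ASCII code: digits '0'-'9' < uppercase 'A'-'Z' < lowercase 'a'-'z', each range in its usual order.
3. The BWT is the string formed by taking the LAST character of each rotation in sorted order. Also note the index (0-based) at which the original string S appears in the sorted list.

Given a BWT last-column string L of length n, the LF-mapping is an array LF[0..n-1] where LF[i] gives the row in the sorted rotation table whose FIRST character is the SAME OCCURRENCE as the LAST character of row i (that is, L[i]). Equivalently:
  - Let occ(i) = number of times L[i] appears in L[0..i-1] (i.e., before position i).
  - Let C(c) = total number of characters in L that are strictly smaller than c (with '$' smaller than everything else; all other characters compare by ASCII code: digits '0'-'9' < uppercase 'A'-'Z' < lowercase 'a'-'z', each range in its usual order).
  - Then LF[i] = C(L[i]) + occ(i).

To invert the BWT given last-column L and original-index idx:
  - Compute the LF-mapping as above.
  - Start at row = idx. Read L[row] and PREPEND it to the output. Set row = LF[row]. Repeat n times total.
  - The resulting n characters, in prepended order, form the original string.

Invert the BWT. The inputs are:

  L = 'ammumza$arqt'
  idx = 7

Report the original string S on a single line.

LF mapping: 1 4 5 10 6 11 2 0 3 8 7 9
Walk LF starting at row 7, prepending L[row]:
  step 1: row=7, L[7]='$', prepend. Next row=LF[7]=0
  step 2: row=0, L[0]='a', prepend. Next row=LF[0]=1
  step 3: row=1, L[1]='m', prepend. Next row=LF[1]=4
  step 4: row=4, L[4]='m', prepend. Next row=LF[4]=6
  step 5: row=6, L[6]='a', prepend. Next row=LF[6]=2
  step 6: row=2, L[2]='m', prepend. Next row=LF[2]=5
  step 7: row=5, L[5]='z', prepend. Next row=LF[5]=11
  step 8: row=11, L[11]='t', prepend. Next row=LF[11]=9
  step 9: row=9, L[9]='r', prepend. Next row=LF[9]=8
  step 10: row=8, L[8]='a', prepend. Next row=LF[8]=3
  step 11: row=3, L[3]='u', prepend. Next row=LF[3]=10
  step 12: row=10, L[10]='q', prepend. Next row=LF[10]=7
Reversed output: quartzmamma$

Answer: quartzmamma$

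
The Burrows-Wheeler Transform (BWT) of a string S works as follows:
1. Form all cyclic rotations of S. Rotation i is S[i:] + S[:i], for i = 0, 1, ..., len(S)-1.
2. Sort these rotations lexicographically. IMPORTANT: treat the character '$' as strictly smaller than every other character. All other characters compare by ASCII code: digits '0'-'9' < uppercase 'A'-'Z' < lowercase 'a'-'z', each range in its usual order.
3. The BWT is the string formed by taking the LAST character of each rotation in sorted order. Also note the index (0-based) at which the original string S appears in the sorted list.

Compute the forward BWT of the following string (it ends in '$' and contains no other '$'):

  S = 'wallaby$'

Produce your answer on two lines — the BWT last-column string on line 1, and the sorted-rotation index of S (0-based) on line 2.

All 8 rotations (rotation i = S[i:]+S[:i]):
  rot[0] = wallaby$
  rot[1] = allaby$w
  rot[2] = llaby$wa
  rot[3] = laby$wal
  rot[4] = aby$wall
  rot[5] = by$walla
  rot[6] = y$wallab
  rot[7] = $wallaby
Sorted (with $ < everything):
  sorted[0] = $wallaby  (last char: 'y')
  sorted[1] = aby$wall  (last char: 'l')
  sorted[2] = allaby$w  (last char: 'w')
  sorted[3] = by$walla  (last char: 'a')
  sorted[4] = laby$wal  (last char: 'l')
  sorted[5] = llaby$wa  (last char: 'a')
  sorted[6] = wallaby$  (last char: '$')
  sorted[7] = y$wallab  (last char: 'b')
Last column: ylwala$b
Original string S is at sorted index 6

Answer: ylwala$b
6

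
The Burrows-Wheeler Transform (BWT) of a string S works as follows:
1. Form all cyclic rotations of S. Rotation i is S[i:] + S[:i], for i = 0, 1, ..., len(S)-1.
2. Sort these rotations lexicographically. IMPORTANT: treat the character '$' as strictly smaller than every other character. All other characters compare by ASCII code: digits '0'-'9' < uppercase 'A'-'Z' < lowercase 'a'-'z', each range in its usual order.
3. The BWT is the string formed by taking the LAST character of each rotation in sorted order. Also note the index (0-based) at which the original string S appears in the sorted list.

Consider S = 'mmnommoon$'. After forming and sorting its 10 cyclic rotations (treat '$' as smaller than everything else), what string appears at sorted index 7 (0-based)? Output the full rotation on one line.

Answer: ommoon$mmn

Derivation:
All 10 rotations (rotation i = S[i:]+S[:i]):
  rot[0] = mmnommoon$
  rot[1] = mnommoon$m
  rot[2] = nommoon$mm
  rot[3] = ommoon$mmn
  rot[4] = mmoon$mmno
  rot[5] = moon$mmnom
  rot[6] = oon$mmnomm
  rot[7] = on$mmnommo
  rot[8] = n$mmnommoo
  rot[9] = $mmnommoon
Sorted (with $ < everything):
  sorted[0] = $mmnommoon
  sorted[1] = mmnommoon$
  sorted[2] = mmoon$mmno
  sorted[3] = mnommoon$m
  sorted[4] = moon$mmnom
  sorted[5] = n$mmnommoo
  sorted[6] = nommoon$mm
  sorted[7] = ommoon$mmn
  sorted[8] = on$mmnommo
  sorted[9] = oon$mmnomm
sorted[7] = ommoon$mmn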